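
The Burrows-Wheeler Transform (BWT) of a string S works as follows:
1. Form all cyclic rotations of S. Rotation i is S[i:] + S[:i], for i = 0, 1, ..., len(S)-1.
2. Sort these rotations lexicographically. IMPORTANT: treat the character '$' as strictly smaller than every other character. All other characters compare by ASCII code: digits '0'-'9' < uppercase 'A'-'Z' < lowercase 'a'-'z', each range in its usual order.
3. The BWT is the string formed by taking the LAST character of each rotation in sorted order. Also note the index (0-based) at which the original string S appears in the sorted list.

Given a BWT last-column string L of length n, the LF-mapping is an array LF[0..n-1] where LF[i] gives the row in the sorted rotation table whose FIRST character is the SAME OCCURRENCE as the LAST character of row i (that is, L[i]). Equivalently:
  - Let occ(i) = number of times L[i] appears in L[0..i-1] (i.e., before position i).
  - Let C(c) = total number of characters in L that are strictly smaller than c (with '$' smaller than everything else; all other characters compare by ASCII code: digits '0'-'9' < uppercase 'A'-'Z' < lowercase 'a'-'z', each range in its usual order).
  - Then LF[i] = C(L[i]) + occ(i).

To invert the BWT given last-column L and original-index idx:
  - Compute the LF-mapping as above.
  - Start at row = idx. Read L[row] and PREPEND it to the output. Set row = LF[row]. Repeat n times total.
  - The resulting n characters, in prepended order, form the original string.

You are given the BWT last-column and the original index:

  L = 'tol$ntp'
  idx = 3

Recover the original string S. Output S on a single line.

Answer: olnptt$

Derivation:
LF mapping: 5 3 1 0 2 6 4
Walk LF starting at row 3, prepending L[row]:
  step 1: row=3, L[3]='$', prepend. Next row=LF[3]=0
  step 2: row=0, L[0]='t', prepend. Next row=LF[0]=5
  step 3: row=5, L[5]='t', prepend. Next row=LF[5]=6
  step 4: row=6, L[6]='p', prepend. Next row=LF[6]=4
  step 5: row=4, L[4]='n', prepend. Next row=LF[4]=2
  step 6: row=2, L[2]='l', prepend. Next row=LF[2]=1
  step 7: row=1, L[1]='o', prepend. Next row=LF[1]=3
Reversed output: olnptt$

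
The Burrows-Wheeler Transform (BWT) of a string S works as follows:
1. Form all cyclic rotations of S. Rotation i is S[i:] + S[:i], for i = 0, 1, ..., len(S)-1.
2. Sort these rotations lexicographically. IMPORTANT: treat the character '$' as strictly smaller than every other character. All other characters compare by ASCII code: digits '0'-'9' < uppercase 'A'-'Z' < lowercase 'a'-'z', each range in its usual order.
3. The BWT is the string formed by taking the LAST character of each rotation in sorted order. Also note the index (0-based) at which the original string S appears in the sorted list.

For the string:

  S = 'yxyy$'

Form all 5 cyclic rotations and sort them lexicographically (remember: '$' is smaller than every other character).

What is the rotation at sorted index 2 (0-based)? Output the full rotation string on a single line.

Answer: y$yxy

Derivation:
All 5 rotations (rotation i = S[i:]+S[:i]):
  rot[0] = yxyy$
  rot[1] = xyy$y
  rot[2] = yy$yx
  rot[3] = y$yxy
  rot[4] = $yxyy
Sorted (with $ < everything):
  sorted[0] = $yxyy
  sorted[1] = xyy$y
  sorted[2] = y$yxy
  sorted[3] = yxyy$
  sorted[4] = yy$yx
sorted[2] = y$yxy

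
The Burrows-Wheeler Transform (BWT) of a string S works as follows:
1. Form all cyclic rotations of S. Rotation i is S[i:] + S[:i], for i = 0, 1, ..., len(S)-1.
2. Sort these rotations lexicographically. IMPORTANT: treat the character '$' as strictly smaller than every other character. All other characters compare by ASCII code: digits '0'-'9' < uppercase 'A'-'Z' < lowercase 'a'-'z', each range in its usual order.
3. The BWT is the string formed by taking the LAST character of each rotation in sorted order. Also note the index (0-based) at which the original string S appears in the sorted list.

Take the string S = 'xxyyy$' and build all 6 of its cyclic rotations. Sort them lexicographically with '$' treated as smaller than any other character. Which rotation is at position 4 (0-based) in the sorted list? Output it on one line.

All 6 rotations (rotation i = S[i:]+S[:i]):
  rot[0] = xxyyy$
  rot[1] = xyyy$x
  rot[2] = yyy$xx
  rot[3] = yy$xxy
  rot[4] = y$xxyy
  rot[5] = $xxyyy
Sorted (with $ < everything):
  sorted[0] = $xxyyy
  sorted[1] = xxyyy$
  sorted[2] = xyyy$x
  sorted[3] = y$xxyy
  sorted[4] = yy$xxy
  sorted[5] = yyy$xx
sorted[4] = yy$xxy

Answer: yy$xxy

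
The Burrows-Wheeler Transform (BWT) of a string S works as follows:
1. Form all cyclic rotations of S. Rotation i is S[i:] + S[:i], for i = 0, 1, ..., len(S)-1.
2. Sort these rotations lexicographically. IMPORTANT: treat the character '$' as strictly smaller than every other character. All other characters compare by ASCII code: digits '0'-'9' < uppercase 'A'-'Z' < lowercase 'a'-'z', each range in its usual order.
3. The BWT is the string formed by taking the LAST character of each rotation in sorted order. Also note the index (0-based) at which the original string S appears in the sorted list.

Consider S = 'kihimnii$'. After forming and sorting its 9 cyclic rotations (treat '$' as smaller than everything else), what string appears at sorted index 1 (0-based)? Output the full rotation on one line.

Answer: himnii$ki

Derivation:
All 9 rotations (rotation i = S[i:]+S[:i]):
  rot[0] = kihimnii$
  rot[1] = ihimnii$k
  rot[2] = himnii$ki
  rot[3] = imnii$kih
  rot[4] = mnii$kihi
  rot[5] = nii$kihim
  rot[6] = ii$kihimn
  rot[7] = i$kihimni
  rot[8] = $kihimnii
Sorted (with $ < everything):
  sorted[0] = $kihimnii
  sorted[1] = himnii$ki
  sorted[2] = i$kihimni
  sorted[3] = ihimnii$k
  sorted[4] = ii$kihimn
  sorted[5] = imnii$kih
  sorted[6] = kihimnii$
  sorted[7] = mnii$kihi
  sorted[8] = nii$kihim
sorted[1] = himnii$ki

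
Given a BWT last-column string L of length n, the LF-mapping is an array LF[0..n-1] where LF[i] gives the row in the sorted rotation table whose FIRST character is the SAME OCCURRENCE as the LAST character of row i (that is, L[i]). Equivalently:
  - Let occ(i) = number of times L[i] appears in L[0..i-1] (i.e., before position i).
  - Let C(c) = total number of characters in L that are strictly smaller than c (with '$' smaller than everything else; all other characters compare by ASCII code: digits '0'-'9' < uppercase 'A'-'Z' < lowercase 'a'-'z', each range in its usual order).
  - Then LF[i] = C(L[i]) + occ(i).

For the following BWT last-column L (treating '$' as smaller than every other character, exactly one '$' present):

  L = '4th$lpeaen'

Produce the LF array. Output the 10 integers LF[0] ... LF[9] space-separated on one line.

Answer: 1 9 5 0 6 8 3 2 4 7

Derivation:
Char counts: '$':1, '4':1, 'a':1, 'e':2, 'h':1, 'l':1, 'n':1, 'p':1, 't':1
C (first-col start): C('$')=0, C('4')=1, C('a')=2, C('e')=3, C('h')=5, C('l')=6, C('n')=7, C('p')=8, C('t')=9
L[0]='4': occ=0, LF[0]=C('4')+0=1+0=1
L[1]='t': occ=0, LF[1]=C('t')+0=9+0=9
L[2]='h': occ=0, LF[2]=C('h')+0=5+0=5
L[3]='$': occ=0, LF[3]=C('$')+0=0+0=0
L[4]='l': occ=0, LF[4]=C('l')+0=6+0=6
L[5]='p': occ=0, LF[5]=C('p')+0=8+0=8
L[6]='e': occ=0, LF[6]=C('e')+0=3+0=3
L[7]='a': occ=0, LF[7]=C('a')+0=2+0=2
L[8]='e': occ=1, LF[8]=C('e')+1=3+1=4
L[9]='n': occ=0, LF[9]=C('n')+0=7+0=7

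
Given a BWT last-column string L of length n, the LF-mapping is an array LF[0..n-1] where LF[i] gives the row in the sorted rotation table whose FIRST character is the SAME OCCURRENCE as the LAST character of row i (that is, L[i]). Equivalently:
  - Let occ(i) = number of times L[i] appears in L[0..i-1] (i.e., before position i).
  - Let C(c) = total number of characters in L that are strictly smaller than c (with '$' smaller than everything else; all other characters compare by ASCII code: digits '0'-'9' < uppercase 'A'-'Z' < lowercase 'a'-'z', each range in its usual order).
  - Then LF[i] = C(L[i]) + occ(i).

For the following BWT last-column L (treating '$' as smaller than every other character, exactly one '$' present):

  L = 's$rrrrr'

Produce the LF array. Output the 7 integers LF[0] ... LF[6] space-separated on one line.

Char counts: '$':1, 'r':5, 's':1
C (first-col start): C('$')=0, C('r')=1, C('s')=6
L[0]='s': occ=0, LF[0]=C('s')+0=6+0=6
L[1]='$': occ=0, LF[1]=C('$')+0=0+0=0
L[2]='r': occ=0, LF[2]=C('r')+0=1+0=1
L[3]='r': occ=1, LF[3]=C('r')+1=1+1=2
L[4]='r': occ=2, LF[4]=C('r')+2=1+2=3
L[5]='r': occ=3, LF[5]=C('r')+3=1+3=4
L[6]='r': occ=4, LF[6]=C('r')+4=1+4=5

Answer: 6 0 1 2 3 4 5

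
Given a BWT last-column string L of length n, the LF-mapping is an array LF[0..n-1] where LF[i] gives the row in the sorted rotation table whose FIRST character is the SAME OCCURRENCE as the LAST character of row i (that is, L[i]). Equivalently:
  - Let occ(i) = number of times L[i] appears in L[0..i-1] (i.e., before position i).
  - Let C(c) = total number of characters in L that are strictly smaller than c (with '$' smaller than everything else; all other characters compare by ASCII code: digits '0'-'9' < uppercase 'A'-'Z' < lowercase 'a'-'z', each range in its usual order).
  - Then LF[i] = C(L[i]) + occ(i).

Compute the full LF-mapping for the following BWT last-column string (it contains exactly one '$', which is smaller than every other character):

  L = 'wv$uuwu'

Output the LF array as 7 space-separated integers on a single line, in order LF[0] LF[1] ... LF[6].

Answer: 5 4 0 1 2 6 3

Derivation:
Char counts: '$':1, 'u':3, 'v':1, 'w':2
C (first-col start): C('$')=0, C('u')=1, C('v')=4, C('w')=5
L[0]='w': occ=0, LF[0]=C('w')+0=5+0=5
L[1]='v': occ=0, LF[1]=C('v')+0=4+0=4
L[2]='$': occ=0, LF[2]=C('$')+0=0+0=0
L[3]='u': occ=0, LF[3]=C('u')+0=1+0=1
L[4]='u': occ=1, LF[4]=C('u')+1=1+1=2
L[5]='w': occ=1, LF[5]=C('w')+1=5+1=6
L[6]='u': occ=2, LF[6]=C('u')+2=1+2=3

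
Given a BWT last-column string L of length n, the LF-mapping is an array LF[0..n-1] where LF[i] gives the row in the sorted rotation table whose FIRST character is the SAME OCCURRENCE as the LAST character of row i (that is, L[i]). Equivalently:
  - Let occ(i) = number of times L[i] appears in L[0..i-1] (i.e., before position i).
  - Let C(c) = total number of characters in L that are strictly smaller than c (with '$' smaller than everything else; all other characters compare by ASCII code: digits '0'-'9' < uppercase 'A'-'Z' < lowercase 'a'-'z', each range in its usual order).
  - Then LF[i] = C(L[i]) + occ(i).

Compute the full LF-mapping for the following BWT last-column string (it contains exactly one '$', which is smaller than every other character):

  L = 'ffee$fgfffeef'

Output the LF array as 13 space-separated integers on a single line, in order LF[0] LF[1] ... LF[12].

Char counts: '$':1, 'e':4, 'f':7, 'g':1
C (first-col start): C('$')=0, C('e')=1, C('f')=5, C('g')=12
L[0]='f': occ=0, LF[0]=C('f')+0=5+0=5
L[1]='f': occ=1, LF[1]=C('f')+1=5+1=6
L[2]='e': occ=0, LF[2]=C('e')+0=1+0=1
L[3]='e': occ=1, LF[3]=C('e')+1=1+1=2
L[4]='$': occ=0, LF[4]=C('$')+0=0+0=0
L[5]='f': occ=2, LF[5]=C('f')+2=5+2=7
L[6]='g': occ=0, LF[6]=C('g')+0=12+0=12
L[7]='f': occ=3, LF[7]=C('f')+3=5+3=8
L[8]='f': occ=4, LF[8]=C('f')+4=5+4=9
L[9]='f': occ=5, LF[9]=C('f')+5=5+5=10
L[10]='e': occ=2, LF[10]=C('e')+2=1+2=3
L[11]='e': occ=3, LF[11]=C('e')+3=1+3=4
L[12]='f': occ=6, LF[12]=C('f')+6=5+6=11

Answer: 5 6 1 2 0 7 12 8 9 10 3 4 11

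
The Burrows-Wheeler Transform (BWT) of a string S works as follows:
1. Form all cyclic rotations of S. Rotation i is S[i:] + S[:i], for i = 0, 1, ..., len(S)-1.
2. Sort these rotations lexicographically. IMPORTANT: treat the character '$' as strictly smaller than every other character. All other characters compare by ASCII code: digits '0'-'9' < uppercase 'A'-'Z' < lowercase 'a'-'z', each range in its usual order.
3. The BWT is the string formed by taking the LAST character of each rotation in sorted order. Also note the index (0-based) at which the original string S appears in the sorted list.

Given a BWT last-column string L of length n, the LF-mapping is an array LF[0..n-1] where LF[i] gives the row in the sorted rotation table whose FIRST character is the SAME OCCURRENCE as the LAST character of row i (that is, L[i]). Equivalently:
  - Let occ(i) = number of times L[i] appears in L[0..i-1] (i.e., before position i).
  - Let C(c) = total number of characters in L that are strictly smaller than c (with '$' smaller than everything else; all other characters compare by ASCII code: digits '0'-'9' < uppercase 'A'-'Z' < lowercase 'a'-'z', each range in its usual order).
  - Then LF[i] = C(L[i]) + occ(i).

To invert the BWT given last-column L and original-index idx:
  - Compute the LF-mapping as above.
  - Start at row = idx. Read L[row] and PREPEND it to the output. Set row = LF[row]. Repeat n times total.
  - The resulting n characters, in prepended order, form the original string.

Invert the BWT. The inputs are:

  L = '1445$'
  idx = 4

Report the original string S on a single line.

Answer: 5441$

Derivation:
LF mapping: 1 2 3 4 0
Walk LF starting at row 4, prepending L[row]:
  step 1: row=4, L[4]='$', prepend. Next row=LF[4]=0
  step 2: row=0, L[0]='1', prepend. Next row=LF[0]=1
  step 3: row=1, L[1]='4', prepend. Next row=LF[1]=2
  step 4: row=2, L[2]='4', prepend. Next row=LF[2]=3
  step 5: row=3, L[3]='5', prepend. Next row=LF[3]=4
Reversed output: 5441$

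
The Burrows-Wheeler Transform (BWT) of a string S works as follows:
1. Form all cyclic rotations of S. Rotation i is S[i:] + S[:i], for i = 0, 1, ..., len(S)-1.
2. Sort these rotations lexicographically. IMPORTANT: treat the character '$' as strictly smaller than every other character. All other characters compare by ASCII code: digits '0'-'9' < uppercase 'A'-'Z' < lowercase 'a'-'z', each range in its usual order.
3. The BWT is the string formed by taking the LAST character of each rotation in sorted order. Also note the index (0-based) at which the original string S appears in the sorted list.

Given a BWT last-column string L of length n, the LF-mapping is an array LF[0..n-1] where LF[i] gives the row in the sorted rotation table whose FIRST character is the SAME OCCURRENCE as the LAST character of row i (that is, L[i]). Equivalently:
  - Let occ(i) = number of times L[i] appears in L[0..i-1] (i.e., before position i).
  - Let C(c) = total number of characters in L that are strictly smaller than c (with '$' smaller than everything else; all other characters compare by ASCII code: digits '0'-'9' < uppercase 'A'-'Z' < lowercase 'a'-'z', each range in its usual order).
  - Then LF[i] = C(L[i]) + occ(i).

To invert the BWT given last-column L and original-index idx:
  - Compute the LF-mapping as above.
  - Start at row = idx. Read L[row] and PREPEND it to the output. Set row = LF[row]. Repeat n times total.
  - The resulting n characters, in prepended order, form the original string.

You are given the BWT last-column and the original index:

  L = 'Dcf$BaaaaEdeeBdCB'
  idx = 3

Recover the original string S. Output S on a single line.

Answer: BfBdecBCedaaEaaD$

Derivation:
LF mapping: 5 11 16 0 1 7 8 9 10 6 12 14 15 2 13 4 3
Walk LF starting at row 3, prepending L[row]:
  step 1: row=3, L[3]='$', prepend. Next row=LF[3]=0
  step 2: row=0, L[0]='D', prepend. Next row=LF[0]=5
  step 3: row=5, L[5]='a', prepend. Next row=LF[5]=7
  step 4: row=7, L[7]='a', prepend. Next row=LF[7]=9
  step 5: row=9, L[9]='E', prepend. Next row=LF[9]=6
  step 6: row=6, L[6]='a', prepend. Next row=LF[6]=8
  step 7: row=8, L[8]='a', prepend. Next row=LF[8]=10
  step 8: row=10, L[10]='d', prepend. Next row=LF[10]=12
  step 9: row=12, L[12]='e', prepend. Next row=LF[12]=15
  step 10: row=15, L[15]='C', prepend. Next row=LF[15]=4
  step 11: row=4, L[4]='B', prepend. Next row=LF[4]=1
  step 12: row=1, L[1]='c', prepend. Next row=LF[1]=11
  step 13: row=11, L[11]='e', prepend. Next row=LF[11]=14
  step 14: row=14, L[14]='d', prepend. Next row=LF[14]=13
  step 15: row=13, L[13]='B', prepend. Next row=LF[13]=2
  step 16: row=2, L[2]='f', prepend. Next row=LF[2]=16
  step 17: row=16, L[16]='B', prepend. Next row=LF[16]=3
Reversed output: BfBdecBCedaaEaaD$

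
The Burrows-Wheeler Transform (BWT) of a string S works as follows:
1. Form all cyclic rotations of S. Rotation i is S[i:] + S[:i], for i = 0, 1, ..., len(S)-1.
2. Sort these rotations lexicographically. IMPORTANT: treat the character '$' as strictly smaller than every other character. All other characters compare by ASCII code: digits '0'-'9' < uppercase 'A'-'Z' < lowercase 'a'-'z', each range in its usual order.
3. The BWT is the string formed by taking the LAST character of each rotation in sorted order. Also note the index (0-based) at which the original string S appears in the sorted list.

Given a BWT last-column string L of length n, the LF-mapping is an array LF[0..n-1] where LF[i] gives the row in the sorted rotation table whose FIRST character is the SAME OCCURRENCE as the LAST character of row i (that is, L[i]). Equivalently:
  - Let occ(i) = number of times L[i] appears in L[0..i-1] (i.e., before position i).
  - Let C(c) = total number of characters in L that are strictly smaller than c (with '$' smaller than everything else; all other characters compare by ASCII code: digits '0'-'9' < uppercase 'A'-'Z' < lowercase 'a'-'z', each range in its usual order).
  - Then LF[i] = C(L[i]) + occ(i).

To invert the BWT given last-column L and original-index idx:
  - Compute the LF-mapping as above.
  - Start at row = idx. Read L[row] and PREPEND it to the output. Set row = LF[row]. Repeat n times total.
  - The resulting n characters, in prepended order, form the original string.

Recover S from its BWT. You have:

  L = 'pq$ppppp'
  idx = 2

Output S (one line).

LF mapping: 1 7 0 2 3 4 5 6
Walk LF starting at row 2, prepending L[row]:
  step 1: row=2, L[2]='$', prepend. Next row=LF[2]=0
  step 2: row=0, L[0]='p', prepend. Next row=LF[0]=1
  step 3: row=1, L[1]='q', prepend. Next row=LF[1]=7
  step 4: row=7, L[7]='p', prepend. Next row=LF[7]=6
  step 5: row=6, L[6]='p', prepend. Next row=LF[6]=5
  step 6: row=5, L[5]='p', prepend. Next row=LF[5]=4
  step 7: row=4, L[4]='p', prepend. Next row=LF[4]=3
  step 8: row=3, L[3]='p', prepend. Next row=LF[3]=2
Reversed output: pppppqp$

Answer: pppppqp$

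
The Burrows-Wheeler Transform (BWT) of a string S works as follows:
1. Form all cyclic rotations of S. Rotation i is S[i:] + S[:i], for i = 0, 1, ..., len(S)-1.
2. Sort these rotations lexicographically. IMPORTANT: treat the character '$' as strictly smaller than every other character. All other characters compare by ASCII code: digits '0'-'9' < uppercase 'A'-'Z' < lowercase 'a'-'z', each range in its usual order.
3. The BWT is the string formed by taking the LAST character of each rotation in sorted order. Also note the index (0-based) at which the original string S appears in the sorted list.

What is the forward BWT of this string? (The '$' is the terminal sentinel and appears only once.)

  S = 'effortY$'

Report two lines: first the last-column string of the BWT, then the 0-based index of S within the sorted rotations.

All 8 rotations (rotation i = S[i:]+S[:i]):
  rot[0] = effortY$
  rot[1] = ffortY$e
  rot[2] = fortY$ef
  rot[3] = ortY$eff
  rot[4] = rtY$effo
  rot[5] = tY$effor
  rot[6] = Y$effort
  rot[7] = $effortY
Sorted (with $ < everything):
  sorted[0] = $effortY  (last char: 'Y')
  sorted[1] = Y$effort  (last char: 't')
  sorted[2] = effortY$  (last char: '$')
  sorted[3] = ffortY$e  (last char: 'e')
  sorted[4] = fortY$ef  (last char: 'f')
  sorted[5] = ortY$eff  (last char: 'f')
  sorted[6] = rtY$effo  (last char: 'o')
  sorted[7] = tY$effor  (last char: 'r')
Last column: Yt$effor
Original string S is at sorted index 2

Answer: Yt$effor
2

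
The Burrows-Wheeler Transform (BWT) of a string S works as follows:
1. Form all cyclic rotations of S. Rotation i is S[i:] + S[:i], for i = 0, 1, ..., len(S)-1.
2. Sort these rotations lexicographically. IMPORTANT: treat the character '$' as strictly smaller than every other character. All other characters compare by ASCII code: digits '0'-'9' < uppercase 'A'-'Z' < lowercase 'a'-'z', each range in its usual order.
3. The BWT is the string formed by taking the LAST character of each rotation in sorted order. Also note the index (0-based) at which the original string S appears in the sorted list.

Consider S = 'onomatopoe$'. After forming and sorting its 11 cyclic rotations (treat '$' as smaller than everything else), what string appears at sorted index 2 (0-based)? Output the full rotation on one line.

Answer: e$onomatopo

Derivation:
All 11 rotations (rotation i = S[i:]+S[:i]):
  rot[0] = onomatopoe$
  rot[1] = nomatopoe$o
  rot[2] = omatopoe$on
  rot[3] = matopoe$ono
  rot[4] = atopoe$onom
  rot[5] = topoe$onoma
  rot[6] = opoe$onomat
  rot[7] = poe$onomato
  rot[8] = oe$onomatop
  rot[9] = e$onomatopo
  rot[10] = $onomatopoe
Sorted (with $ < everything):
  sorted[0] = $onomatopoe
  sorted[1] = atopoe$onom
  sorted[2] = e$onomatopo
  sorted[3] = matopoe$ono
  sorted[4] = nomatopoe$o
  sorted[5] = oe$onomatop
  sorted[6] = omatopoe$on
  sorted[7] = onomatopoe$
  sorted[8] = opoe$onomat
  sorted[9] = poe$onomato
  sorted[10] = topoe$onoma
sorted[2] = e$onomatopo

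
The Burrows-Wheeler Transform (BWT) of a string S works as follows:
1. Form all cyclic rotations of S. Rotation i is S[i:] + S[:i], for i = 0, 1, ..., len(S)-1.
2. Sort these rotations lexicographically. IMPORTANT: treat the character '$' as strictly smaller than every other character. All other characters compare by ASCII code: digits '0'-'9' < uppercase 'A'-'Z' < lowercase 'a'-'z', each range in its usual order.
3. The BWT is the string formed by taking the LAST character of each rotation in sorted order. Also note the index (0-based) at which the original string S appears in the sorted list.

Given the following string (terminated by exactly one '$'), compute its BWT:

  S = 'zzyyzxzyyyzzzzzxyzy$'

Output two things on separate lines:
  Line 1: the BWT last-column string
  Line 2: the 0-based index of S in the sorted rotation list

Answer: yzzzzzyyxyzyyxzz$zzy
16

Derivation:
All 20 rotations (rotation i = S[i:]+S[:i]):
  rot[0] = zzyyzxzyyyzzzzzxyzy$
  rot[1] = zyyzxzyyyzzzzzxyzy$z
  rot[2] = yyzxzyyyzzzzzxyzy$zz
  rot[3] = yzxzyyyzzzzzxyzy$zzy
  rot[4] = zxzyyyzzzzzxyzy$zzyy
  rot[5] = xzyyyzzzzzxyzy$zzyyz
  rot[6] = zyyyzzzzzxyzy$zzyyzx
  rot[7] = yyyzzzzzxyzy$zzyyzxz
  rot[8] = yyzzzzzxyzy$zzyyzxzy
  rot[9] = yzzzzzxyzy$zzyyzxzyy
  rot[10] = zzzzzxyzy$zzyyzxzyyy
  rot[11] = zzzzxyzy$zzyyzxzyyyz
  rot[12] = zzzxyzy$zzyyzxzyyyzz
  rot[13] = zzxyzy$zzyyzxzyyyzzz
  rot[14] = zxyzy$zzyyzxzyyyzzzz
  rot[15] = xyzy$zzyyzxzyyyzzzzz
  rot[16] = yzy$zzyyzxzyyyzzzzzx
  rot[17] = zy$zzyyzxzyyyzzzzzxy
  rot[18] = y$zzyyzxzyyyzzzzzxyz
  rot[19] = $zzyyzxzyyyzzzzzxyzy
Sorted (with $ < everything):
  sorted[0] = $zzyyzxzyyyzzzzzxyzy  (last char: 'y')
  sorted[1] = xyzy$zzyyzxzyyyzzzzz  (last char: 'z')
  sorted[2] = xzyyyzzzzzxyzy$zzyyz  (last char: 'z')
  sorted[3] = y$zzyyzxzyyyzzzzzxyz  (last char: 'z')
  sorted[4] = yyyzzzzzxyzy$zzyyzxz  (last char: 'z')
  sorted[5] = yyzxzyyyzzzzzxyzy$zz  (last char: 'z')
  sorted[6] = yyzzzzzxyzy$zzyyzxzy  (last char: 'y')
  sorted[7] = yzxzyyyzzzzzxyzy$zzy  (last char: 'y')
  sorted[8] = yzy$zzyyzxzyyyzzzzzx  (last char: 'x')
  sorted[9] = yzzzzzxyzy$zzyyzxzyy  (last char: 'y')
  sorted[10] = zxyzy$zzyyzxzyyyzzzz  (last char: 'z')
  sorted[11] = zxzyyyzzzzzxyzy$zzyy  (last char: 'y')
  sorted[12] = zy$zzyyzxzyyyzzzzzxy  (last char: 'y')
  sorted[13] = zyyyzzzzzxyzy$zzyyzx  (last char: 'x')
  sorted[14] = zyyzxzyyyzzzzzxyzy$z  (last char: 'z')
  sorted[15] = zzxyzy$zzyyzxzyyyzzz  (last char: 'z')
  sorted[16] = zzyyzxzyyyzzzzzxyzy$  (last char: '$')
  sorted[17] = zzzxyzy$zzyyzxzyyyzz  (last char: 'z')
  sorted[18] = zzzzxyzy$zzyyzxzyyyz  (last char: 'z')
  sorted[19] = zzzzzxyzy$zzyyzxzyyy  (last char: 'y')
Last column: yzzzzzyyxyzyyxzz$zzy
Original string S is at sorted index 16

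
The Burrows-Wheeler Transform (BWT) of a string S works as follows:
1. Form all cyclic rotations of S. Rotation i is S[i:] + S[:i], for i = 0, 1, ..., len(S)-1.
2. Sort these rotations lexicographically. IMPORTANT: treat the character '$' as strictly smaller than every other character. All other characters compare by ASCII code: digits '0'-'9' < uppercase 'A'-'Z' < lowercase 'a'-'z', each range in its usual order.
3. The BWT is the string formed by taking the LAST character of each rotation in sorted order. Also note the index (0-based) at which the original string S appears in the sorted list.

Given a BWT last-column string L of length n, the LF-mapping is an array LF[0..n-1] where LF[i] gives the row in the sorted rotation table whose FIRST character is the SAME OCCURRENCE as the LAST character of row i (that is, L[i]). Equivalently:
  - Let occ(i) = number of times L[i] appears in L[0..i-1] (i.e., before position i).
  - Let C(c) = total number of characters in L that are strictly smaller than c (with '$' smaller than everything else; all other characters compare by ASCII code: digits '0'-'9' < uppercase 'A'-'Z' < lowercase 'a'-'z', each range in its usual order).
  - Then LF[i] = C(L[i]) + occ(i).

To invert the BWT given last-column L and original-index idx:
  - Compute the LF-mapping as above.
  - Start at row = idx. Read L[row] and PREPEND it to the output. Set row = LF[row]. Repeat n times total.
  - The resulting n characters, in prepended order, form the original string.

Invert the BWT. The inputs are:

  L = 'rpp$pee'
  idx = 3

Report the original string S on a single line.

Answer: pepper$

Derivation:
LF mapping: 6 3 4 0 5 1 2
Walk LF starting at row 3, prepending L[row]:
  step 1: row=3, L[3]='$', prepend. Next row=LF[3]=0
  step 2: row=0, L[0]='r', prepend. Next row=LF[0]=6
  step 3: row=6, L[6]='e', prepend. Next row=LF[6]=2
  step 4: row=2, L[2]='p', prepend. Next row=LF[2]=4
  step 5: row=4, L[4]='p', prepend. Next row=LF[4]=5
  step 6: row=5, L[5]='e', prepend. Next row=LF[5]=1
  step 7: row=1, L[1]='p', prepend. Next row=LF[1]=3
Reversed output: pepper$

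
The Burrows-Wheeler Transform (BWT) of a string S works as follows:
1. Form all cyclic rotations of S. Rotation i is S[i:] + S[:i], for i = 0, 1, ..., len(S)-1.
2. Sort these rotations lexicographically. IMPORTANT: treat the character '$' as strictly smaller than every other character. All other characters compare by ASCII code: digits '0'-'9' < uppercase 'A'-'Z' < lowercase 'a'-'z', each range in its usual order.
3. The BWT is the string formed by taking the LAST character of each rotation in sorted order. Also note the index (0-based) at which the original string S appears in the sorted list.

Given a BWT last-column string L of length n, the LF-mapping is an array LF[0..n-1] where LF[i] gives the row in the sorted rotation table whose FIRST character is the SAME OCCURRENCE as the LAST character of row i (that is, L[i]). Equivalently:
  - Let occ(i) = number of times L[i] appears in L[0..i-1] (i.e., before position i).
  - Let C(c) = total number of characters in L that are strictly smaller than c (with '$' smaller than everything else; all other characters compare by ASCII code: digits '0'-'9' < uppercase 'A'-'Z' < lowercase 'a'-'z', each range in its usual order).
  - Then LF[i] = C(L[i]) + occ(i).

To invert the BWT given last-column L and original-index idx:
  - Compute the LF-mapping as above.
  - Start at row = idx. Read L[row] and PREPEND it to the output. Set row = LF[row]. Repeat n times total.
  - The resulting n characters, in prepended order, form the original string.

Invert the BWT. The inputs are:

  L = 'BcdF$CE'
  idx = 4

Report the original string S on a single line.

Answer: FEdCcB$

Derivation:
LF mapping: 1 5 6 4 0 2 3
Walk LF starting at row 4, prepending L[row]:
  step 1: row=4, L[4]='$', prepend. Next row=LF[4]=0
  step 2: row=0, L[0]='B', prepend. Next row=LF[0]=1
  step 3: row=1, L[1]='c', prepend. Next row=LF[1]=5
  step 4: row=5, L[5]='C', prepend. Next row=LF[5]=2
  step 5: row=2, L[2]='d', prepend. Next row=LF[2]=6
  step 6: row=6, L[6]='E', prepend. Next row=LF[6]=3
  step 7: row=3, L[3]='F', prepend. Next row=LF[3]=4
Reversed output: FEdCcB$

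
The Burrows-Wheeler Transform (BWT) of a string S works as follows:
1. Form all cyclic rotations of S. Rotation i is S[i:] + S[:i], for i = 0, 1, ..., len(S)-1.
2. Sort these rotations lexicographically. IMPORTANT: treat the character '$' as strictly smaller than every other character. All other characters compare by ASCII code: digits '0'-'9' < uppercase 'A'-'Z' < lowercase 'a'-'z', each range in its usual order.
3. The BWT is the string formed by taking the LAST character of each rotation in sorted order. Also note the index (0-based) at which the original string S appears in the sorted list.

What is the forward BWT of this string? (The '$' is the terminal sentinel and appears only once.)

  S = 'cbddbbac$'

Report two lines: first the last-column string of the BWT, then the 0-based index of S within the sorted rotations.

All 9 rotations (rotation i = S[i:]+S[:i]):
  rot[0] = cbddbbac$
  rot[1] = bddbbac$c
  rot[2] = ddbbac$cb
  rot[3] = dbbac$cbd
  rot[4] = bbac$cbdd
  rot[5] = bac$cbddb
  rot[6] = ac$cbddbb
  rot[7] = c$cbddbba
  rot[8] = $cbddbbac
Sorted (with $ < everything):
  sorted[0] = $cbddbbac  (last char: 'c')
  sorted[1] = ac$cbddbb  (last char: 'b')
  sorted[2] = bac$cbddb  (last char: 'b')
  sorted[3] = bbac$cbdd  (last char: 'd')
  sorted[4] = bddbbac$c  (last char: 'c')
  sorted[5] = c$cbddbba  (last char: 'a')
  sorted[6] = cbddbbac$  (last char: '$')
  sorted[7] = dbbac$cbd  (last char: 'd')
  sorted[8] = ddbbac$cb  (last char: 'b')
Last column: cbbdca$db
Original string S is at sorted index 6

Answer: cbbdca$db
6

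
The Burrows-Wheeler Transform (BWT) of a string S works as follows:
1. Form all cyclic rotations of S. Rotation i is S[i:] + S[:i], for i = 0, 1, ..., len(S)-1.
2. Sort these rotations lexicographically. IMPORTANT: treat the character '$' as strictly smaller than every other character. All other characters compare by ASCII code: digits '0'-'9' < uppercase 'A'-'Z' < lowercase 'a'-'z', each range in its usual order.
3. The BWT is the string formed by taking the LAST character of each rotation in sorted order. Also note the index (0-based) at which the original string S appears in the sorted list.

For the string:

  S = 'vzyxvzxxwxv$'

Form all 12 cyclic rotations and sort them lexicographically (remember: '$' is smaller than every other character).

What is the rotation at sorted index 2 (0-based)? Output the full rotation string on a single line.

Answer: vzxxwxv$vzyx

Derivation:
All 12 rotations (rotation i = S[i:]+S[:i]):
  rot[0] = vzyxvzxxwxv$
  rot[1] = zyxvzxxwxv$v
  rot[2] = yxvzxxwxv$vz
  rot[3] = xvzxxwxv$vzy
  rot[4] = vzxxwxv$vzyx
  rot[5] = zxxwxv$vzyxv
  rot[6] = xxwxv$vzyxvz
  rot[7] = xwxv$vzyxvzx
  rot[8] = wxv$vzyxvzxx
  rot[9] = xv$vzyxvzxxw
  rot[10] = v$vzyxvzxxwx
  rot[11] = $vzyxvzxxwxv
Sorted (with $ < everything):
  sorted[0] = $vzyxvzxxwxv
  sorted[1] = v$vzyxvzxxwx
  sorted[2] = vzxxwxv$vzyx
  sorted[3] = vzyxvzxxwxv$
  sorted[4] = wxv$vzyxvzxx
  sorted[5] = xv$vzyxvzxxw
  sorted[6] = xvzxxwxv$vzy
  sorted[7] = xwxv$vzyxvzx
  sorted[8] = xxwxv$vzyxvz
  sorted[9] = yxvzxxwxv$vz
  sorted[10] = zxxwxv$vzyxv
  sorted[11] = zyxvzxxwxv$v
sorted[2] = vzxxwxv$vzyx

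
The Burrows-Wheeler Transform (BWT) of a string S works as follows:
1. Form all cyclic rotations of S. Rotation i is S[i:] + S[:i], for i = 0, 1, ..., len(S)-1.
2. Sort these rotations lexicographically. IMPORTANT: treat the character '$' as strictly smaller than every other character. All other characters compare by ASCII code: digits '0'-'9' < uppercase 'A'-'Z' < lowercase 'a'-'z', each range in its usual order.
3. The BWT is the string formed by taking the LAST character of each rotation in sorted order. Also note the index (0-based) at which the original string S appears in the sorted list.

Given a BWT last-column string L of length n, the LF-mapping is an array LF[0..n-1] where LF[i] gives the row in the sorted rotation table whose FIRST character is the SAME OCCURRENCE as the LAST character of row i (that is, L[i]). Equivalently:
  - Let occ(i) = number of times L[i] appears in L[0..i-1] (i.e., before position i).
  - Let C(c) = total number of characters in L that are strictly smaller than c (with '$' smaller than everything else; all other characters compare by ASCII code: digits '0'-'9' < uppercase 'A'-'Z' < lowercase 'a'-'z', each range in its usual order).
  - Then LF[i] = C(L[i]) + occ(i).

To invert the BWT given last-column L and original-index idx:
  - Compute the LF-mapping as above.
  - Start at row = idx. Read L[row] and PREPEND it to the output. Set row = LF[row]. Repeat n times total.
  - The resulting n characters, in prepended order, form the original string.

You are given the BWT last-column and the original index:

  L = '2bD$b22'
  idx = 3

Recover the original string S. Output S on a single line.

LF mapping: 1 5 4 0 6 2 3
Walk LF starting at row 3, prepending L[row]:
  step 1: row=3, L[3]='$', prepend. Next row=LF[3]=0
  step 2: row=0, L[0]='2', prepend. Next row=LF[0]=1
  step 3: row=1, L[1]='b', prepend. Next row=LF[1]=5
  step 4: row=5, L[5]='2', prepend. Next row=LF[5]=2
  step 5: row=2, L[2]='D', prepend. Next row=LF[2]=4
  step 6: row=4, L[4]='b', prepend. Next row=LF[4]=6
  step 7: row=6, L[6]='2', prepend. Next row=LF[6]=3
Reversed output: 2bD2b2$

Answer: 2bD2b2$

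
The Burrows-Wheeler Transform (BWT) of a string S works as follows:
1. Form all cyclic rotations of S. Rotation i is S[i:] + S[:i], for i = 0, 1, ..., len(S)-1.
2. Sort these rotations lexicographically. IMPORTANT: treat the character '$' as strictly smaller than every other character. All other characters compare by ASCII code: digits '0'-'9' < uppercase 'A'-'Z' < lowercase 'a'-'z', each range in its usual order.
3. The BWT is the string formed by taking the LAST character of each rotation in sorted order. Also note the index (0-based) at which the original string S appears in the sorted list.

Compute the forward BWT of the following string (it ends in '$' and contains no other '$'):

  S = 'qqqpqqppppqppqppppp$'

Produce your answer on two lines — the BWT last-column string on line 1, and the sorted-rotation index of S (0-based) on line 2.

All 20 rotations (rotation i = S[i:]+S[:i]):
  rot[0] = qqqpqqppppqppqppppp$
  rot[1] = qqpqqppppqppqppppp$q
  rot[2] = qpqqppppqppqppppp$qq
  rot[3] = pqqppppqppqppppp$qqq
  rot[4] = qqppppqppqppppp$qqqp
  rot[5] = qppppqppqppppp$qqqpq
  rot[6] = ppppqppqppppp$qqqpqq
  rot[7] = pppqppqppppp$qqqpqqp
  rot[8] = ppqppqppppp$qqqpqqpp
  rot[9] = pqppqppppp$qqqpqqppp
  rot[10] = qppqppppp$qqqpqqpppp
  rot[11] = ppqppppp$qqqpqqppppq
  rot[12] = pqppppp$qqqpqqppppqp
  rot[13] = qppppp$qqqpqqppppqpp
  rot[14] = ppppp$qqqpqqppppqppq
  rot[15] = pppp$qqqpqqppppqppqp
  rot[16] = ppp$qqqpqqppppqppqpp
  rot[17] = pp$qqqpqqppppqppqppp
  rot[18] = p$qqqpqqppppqppqpppp
  rot[19] = $qqqpqqppppqppqppppp
Sorted (with $ < everything):
  sorted[0] = $qqqpqqppppqppqppppp  (last char: 'p')
  sorted[1] = p$qqqpqqppppqppqpppp  (last char: 'p')
  sorted[2] = pp$qqqpqqppppqppqppp  (last char: 'p')
  sorted[3] = ppp$qqqpqqppppqppqpp  (last char: 'p')
  sorted[4] = pppp$qqqpqqppppqppqp  (last char: 'p')
  sorted[5] = ppppp$qqqpqqppppqppq  (last char: 'q')
  sorted[6] = ppppqppqppppp$qqqpqq  (last char: 'q')
  sorted[7] = pppqppqppppp$qqqpqqp  (last char: 'p')
  sorted[8] = ppqppppp$qqqpqqppppq  (last char: 'q')
  sorted[9] = ppqppqppppp$qqqpqqpp  (last char: 'p')
  sorted[10] = pqppppp$qqqpqqppppqp  (last char: 'p')
  sorted[11] = pqppqppppp$qqqpqqppp  (last char: 'p')
  sorted[12] = pqqppppqppqppppp$qqq  (last char: 'q')
  sorted[13] = qppppp$qqqpqqppppqpp  (last char: 'p')
  sorted[14] = qppppqppqppppp$qqqpq  (last char: 'q')
  sorted[15] = qppqppppp$qqqpqqpppp  (last char: 'p')
  sorted[16] = qpqqppppqppqppppp$qq  (last char: 'q')
  sorted[17] = qqppppqppqppppp$qqqp  (last char: 'p')
  sorted[18] = qqpqqppppqppqppppp$q  (last char: 'q')
  sorted[19] = qqqpqqppppqppqppppp$  (last char: '$')
Last column: pppppqqpqpppqpqpqpq$
Original string S is at sorted index 19

Answer: pppppqqpqpppqpqpqpq$
19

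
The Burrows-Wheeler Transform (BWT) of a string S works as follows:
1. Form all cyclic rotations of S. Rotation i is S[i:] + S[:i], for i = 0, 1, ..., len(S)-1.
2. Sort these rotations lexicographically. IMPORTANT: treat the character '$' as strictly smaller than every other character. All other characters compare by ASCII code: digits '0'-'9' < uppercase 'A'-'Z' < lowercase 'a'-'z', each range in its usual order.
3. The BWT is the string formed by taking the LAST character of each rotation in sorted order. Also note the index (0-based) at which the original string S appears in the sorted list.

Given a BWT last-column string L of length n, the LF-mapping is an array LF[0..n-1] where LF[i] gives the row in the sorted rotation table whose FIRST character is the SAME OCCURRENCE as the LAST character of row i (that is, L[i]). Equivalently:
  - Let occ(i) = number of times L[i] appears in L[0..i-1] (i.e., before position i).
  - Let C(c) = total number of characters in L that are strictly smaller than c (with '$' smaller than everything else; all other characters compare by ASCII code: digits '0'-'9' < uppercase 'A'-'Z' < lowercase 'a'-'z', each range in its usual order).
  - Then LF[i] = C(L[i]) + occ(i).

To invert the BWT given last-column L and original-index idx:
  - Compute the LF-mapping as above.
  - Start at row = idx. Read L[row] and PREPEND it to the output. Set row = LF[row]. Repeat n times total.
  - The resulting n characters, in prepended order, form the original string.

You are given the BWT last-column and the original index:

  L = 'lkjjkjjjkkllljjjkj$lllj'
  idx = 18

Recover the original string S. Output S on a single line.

LF mapping: 16 11 1 2 12 3 4 5 13 14 17 18 19 6 7 8 15 9 0 20 21 22 10
Walk LF starting at row 18, prepending L[row]:
  step 1: row=18, L[18]='$', prepend. Next row=LF[18]=0
  step 2: row=0, L[0]='l', prepend. Next row=LF[0]=16
  step 3: row=16, L[16]='k', prepend. Next row=LF[16]=15
  step 4: row=15, L[15]='j', prepend. Next row=LF[15]=8
  step 5: row=8, L[8]='k', prepend. Next row=LF[8]=13
  step 6: row=13, L[13]='j', prepend. Next row=LF[13]=6
  step 7: row=6, L[6]='j', prepend. Next row=LF[6]=4
  step 8: row=4, L[4]='k', prepend. Next row=LF[4]=12
  step 9: row=12, L[12]='l', prepend. Next row=LF[12]=19
  step 10: row=19, L[19]='l', prepend. Next row=LF[19]=20
  step 11: row=20, L[20]='l', prepend. Next row=LF[20]=21
  step 12: row=21, L[21]='l', prepend. Next row=LF[21]=22
  step 13: row=22, L[22]='j', prepend. Next row=LF[22]=10
  step 14: row=10, L[10]='l', prepend. Next row=LF[10]=17
  step 15: row=17, L[17]='j', prepend. Next row=LF[17]=9
  step 16: row=9, L[9]='k', prepend. Next row=LF[9]=14
  step 17: row=14, L[14]='j', prepend. Next row=LF[14]=7
  step 18: row=7, L[7]='j', prepend. Next row=LF[7]=5
  step 19: row=5, L[5]='j', prepend. Next row=LF[5]=3
  step 20: row=3, L[3]='j', prepend. Next row=LF[3]=2
  step 21: row=2, L[2]='j', prepend. Next row=LF[2]=1
  step 22: row=1, L[1]='k', prepend. Next row=LF[1]=11
  step 23: row=11, L[11]='l', prepend. Next row=LF[11]=18
Reversed output: lkjjjjjkjljllllkjjkjkl$

Answer: lkjjjjjkjljllllkjjkjkl$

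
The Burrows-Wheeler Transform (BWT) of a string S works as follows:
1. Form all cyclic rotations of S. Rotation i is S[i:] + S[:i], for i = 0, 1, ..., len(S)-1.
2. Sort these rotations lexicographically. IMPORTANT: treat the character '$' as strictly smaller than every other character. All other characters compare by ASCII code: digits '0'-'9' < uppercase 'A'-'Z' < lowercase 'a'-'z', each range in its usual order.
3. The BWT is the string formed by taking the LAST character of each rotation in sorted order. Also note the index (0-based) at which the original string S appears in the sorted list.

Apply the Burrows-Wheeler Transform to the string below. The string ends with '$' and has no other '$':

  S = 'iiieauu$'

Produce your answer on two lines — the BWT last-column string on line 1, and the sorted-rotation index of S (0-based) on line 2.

All 8 rotations (rotation i = S[i:]+S[:i]):
  rot[0] = iiieauu$
  rot[1] = iieauu$i
  rot[2] = ieauu$ii
  rot[3] = eauu$iii
  rot[4] = auu$iiie
  rot[5] = uu$iiiea
  rot[6] = u$iiieau
  rot[7] = $iiieauu
Sorted (with $ < everything):
  sorted[0] = $iiieauu  (last char: 'u')
  sorted[1] = auu$iiie  (last char: 'e')
  sorted[2] = eauu$iii  (last char: 'i')
  sorted[3] = ieauu$ii  (last char: 'i')
  sorted[4] = iieauu$i  (last char: 'i')
  sorted[5] = iiieauu$  (last char: '$')
  sorted[6] = u$iiieau  (last char: 'u')
  sorted[7] = uu$iiiea  (last char: 'a')
Last column: ueiii$ua
Original string S is at sorted index 5

Answer: ueiii$ua
5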